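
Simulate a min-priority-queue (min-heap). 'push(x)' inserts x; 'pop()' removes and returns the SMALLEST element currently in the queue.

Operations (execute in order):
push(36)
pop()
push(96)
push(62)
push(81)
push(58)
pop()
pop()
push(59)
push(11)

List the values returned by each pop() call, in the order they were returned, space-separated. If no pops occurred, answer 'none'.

push(36): heap contents = [36]
pop() → 36: heap contents = []
push(96): heap contents = [96]
push(62): heap contents = [62, 96]
push(81): heap contents = [62, 81, 96]
push(58): heap contents = [58, 62, 81, 96]
pop() → 58: heap contents = [62, 81, 96]
pop() → 62: heap contents = [81, 96]
push(59): heap contents = [59, 81, 96]
push(11): heap contents = [11, 59, 81, 96]

Answer: 36 58 62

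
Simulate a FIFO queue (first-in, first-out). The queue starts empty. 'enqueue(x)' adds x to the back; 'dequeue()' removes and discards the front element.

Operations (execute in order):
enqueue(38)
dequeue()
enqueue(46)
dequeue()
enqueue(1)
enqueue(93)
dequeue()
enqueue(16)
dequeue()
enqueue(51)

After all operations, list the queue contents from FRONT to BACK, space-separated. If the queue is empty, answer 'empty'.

enqueue(38): [38]
dequeue(): []
enqueue(46): [46]
dequeue(): []
enqueue(1): [1]
enqueue(93): [1, 93]
dequeue(): [93]
enqueue(16): [93, 16]
dequeue(): [16]
enqueue(51): [16, 51]

Answer: 16 51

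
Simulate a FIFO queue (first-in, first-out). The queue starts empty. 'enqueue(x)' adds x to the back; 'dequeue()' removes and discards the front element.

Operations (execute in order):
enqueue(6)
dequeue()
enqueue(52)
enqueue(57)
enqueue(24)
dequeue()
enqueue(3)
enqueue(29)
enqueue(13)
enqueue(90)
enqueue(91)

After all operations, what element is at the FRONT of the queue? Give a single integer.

Answer: 57

Derivation:
enqueue(6): queue = [6]
dequeue(): queue = []
enqueue(52): queue = [52]
enqueue(57): queue = [52, 57]
enqueue(24): queue = [52, 57, 24]
dequeue(): queue = [57, 24]
enqueue(3): queue = [57, 24, 3]
enqueue(29): queue = [57, 24, 3, 29]
enqueue(13): queue = [57, 24, 3, 29, 13]
enqueue(90): queue = [57, 24, 3, 29, 13, 90]
enqueue(91): queue = [57, 24, 3, 29, 13, 90, 91]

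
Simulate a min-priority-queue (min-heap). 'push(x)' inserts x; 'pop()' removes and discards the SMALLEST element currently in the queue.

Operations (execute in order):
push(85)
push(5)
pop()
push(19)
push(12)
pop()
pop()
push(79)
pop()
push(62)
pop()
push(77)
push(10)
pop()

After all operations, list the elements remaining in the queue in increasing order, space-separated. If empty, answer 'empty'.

push(85): heap contents = [85]
push(5): heap contents = [5, 85]
pop() → 5: heap contents = [85]
push(19): heap contents = [19, 85]
push(12): heap contents = [12, 19, 85]
pop() → 12: heap contents = [19, 85]
pop() → 19: heap contents = [85]
push(79): heap contents = [79, 85]
pop() → 79: heap contents = [85]
push(62): heap contents = [62, 85]
pop() → 62: heap contents = [85]
push(77): heap contents = [77, 85]
push(10): heap contents = [10, 77, 85]
pop() → 10: heap contents = [77, 85]

Answer: 77 85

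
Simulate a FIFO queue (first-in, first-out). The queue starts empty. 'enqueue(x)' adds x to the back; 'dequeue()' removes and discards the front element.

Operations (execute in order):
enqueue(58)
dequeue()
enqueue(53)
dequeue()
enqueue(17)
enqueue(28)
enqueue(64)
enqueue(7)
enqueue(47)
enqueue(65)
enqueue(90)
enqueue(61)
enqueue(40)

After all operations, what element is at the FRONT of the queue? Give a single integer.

enqueue(58): queue = [58]
dequeue(): queue = []
enqueue(53): queue = [53]
dequeue(): queue = []
enqueue(17): queue = [17]
enqueue(28): queue = [17, 28]
enqueue(64): queue = [17, 28, 64]
enqueue(7): queue = [17, 28, 64, 7]
enqueue(47): queue = [17, 28, 64, 7, 47]
enqueue(65): queue = [17, 28, 64, 7, 47, 65]
enqueue(90): queue = [17, 28, 64, 7, 47, 65, 90]
enqueue(61): queue = [17, 28, 64, 7, 47, 65, 90, 61]
enqueue(40): queue = [17, 28, 64, 7, 47, 65, 90, 61, 40]

Answer: 17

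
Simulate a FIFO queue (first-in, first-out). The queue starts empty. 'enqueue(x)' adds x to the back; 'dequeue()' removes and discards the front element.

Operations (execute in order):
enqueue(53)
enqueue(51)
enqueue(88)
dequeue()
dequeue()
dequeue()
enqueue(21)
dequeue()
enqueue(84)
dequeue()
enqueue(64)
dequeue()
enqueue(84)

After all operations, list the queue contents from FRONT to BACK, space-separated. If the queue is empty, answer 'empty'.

Answer: 84

Derivation:
enqueue(53): [53]
enqueue(51): [53, 51]
enqueue(88): [53, 51, 88]
dequeue(): [51, 88]
dequeue(): [88]
dequeue(): []
enqueue(21): [21]
dequeue(): []
enqueue(84): [84]
dequeue(): []
enqueue(64): [64]
dequeue(): []
enqueue(84): [84]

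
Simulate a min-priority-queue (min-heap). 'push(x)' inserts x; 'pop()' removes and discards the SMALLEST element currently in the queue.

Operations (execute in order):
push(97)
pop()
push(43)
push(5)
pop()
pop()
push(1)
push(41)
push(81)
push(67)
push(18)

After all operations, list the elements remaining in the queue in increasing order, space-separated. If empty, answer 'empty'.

push(97): heap contents = [97]
pop() → 97: heap contents = []
push(43): heap contents = [43]
push(5): heap contents = [5, 43]
pop() → 5: heap contents = [43]
pop() → 43: heap contents = []
push(1): heap contents = [1]
push(41): heap contents = [1, 41]
push(81): heap contents = [1, 41, 81]
push(67): heap contents = [1, 41, 67, 81]
push(18): heap contents = [1, 18, 41, 67, 81]

Answer: 1 18 41 67 81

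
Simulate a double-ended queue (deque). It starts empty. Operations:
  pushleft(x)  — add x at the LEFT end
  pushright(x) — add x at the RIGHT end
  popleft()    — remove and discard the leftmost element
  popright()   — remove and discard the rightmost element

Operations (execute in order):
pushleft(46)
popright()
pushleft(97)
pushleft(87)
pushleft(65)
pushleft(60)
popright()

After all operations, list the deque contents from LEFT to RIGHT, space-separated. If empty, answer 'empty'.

Answer: 60 65 87

Derivation:
pushleft(46): [46]
popright(): []
pushleft(97): [97]
pushleft(87): [87, 97]
pushleft(65): [65, 87, 97]
pushleft(60): [60, 65, 87, 97]
popright(): [60, 65, 87]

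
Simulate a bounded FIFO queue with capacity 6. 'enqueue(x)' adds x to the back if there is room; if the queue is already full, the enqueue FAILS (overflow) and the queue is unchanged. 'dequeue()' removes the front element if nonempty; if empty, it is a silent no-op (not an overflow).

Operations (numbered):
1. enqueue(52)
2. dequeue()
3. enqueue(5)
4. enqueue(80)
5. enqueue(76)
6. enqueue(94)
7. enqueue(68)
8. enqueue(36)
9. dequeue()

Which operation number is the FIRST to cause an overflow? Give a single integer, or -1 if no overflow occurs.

1. enqueue(52): size=1
2. dequeue(): size=0
3. enqueue(5): size=1
4. enqueue(80): size=2
5. enqueue(76): size=3
6. enqueue(94): size=4
7. enqueue(68): size=5
8. enqueue(36): size=6
9. dequeue(): size=5

Answer: -1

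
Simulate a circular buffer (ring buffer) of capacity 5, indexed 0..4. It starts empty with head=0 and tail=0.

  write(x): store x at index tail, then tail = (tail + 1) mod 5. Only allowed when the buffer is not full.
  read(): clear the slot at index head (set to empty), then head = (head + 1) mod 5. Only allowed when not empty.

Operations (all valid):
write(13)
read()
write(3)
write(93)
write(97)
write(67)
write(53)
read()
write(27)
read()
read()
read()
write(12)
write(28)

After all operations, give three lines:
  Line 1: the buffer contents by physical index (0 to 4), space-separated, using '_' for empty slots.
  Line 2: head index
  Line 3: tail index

Answer: 53 27 12 28 _
0
4

Derivation:
write(13): buf=[13 _ _ _ _], head=0, tail=1, size=1
read(): buf=[_ _ _ _ _], head=1, tail=1, size=0
write(3): buf=[_ 3 _ _ _], head=1, tail=2, size=1
write(93): buf=[_ 3 93 _ _], head=1, tail=3, size=2
write(97): buf=[_ 3 93 97 _], head=1, tail=4, size=3
write(67): buf=[_ 3 93 97 67], head=1, tail=0, size=4
write(53): buf=[53 3 93 97 67], head=1, tail=1, size=5
read(): buf=[53 _ 93 97 67], head=2, tail=1, size=4
write(27): buf=[53 27 93 97 67], head=2, tail=2, size=5
read(): buf=[53 27 _ 97 67], head=3, tail=2, size=4
read(): buf=[53 27 _ _ 67], head=4, tail=2, size=3
read(): buf=[53 27 _ _ _], head=0, tail=2, size=2
write(12): buf=[53 27 12 _ _], head=0, tail=3, size=3
write(28): buf=[53 27 12 28 _], head=0, tail=4, size=4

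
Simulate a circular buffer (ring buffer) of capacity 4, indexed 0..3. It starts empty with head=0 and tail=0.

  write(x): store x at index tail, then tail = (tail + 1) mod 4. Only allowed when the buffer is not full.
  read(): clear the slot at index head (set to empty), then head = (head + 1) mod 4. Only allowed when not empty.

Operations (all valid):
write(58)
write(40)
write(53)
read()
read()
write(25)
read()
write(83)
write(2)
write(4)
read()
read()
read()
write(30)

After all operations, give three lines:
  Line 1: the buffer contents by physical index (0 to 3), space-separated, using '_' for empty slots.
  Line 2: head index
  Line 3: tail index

write(58): buf=[58 _ _ _], head=0, tail=1, size=1
write(40): buf=[58 40 _ _], head=0, tail=2, size=2
write(53): buf=[58 40 53 _], head=0, tail=3, size=3
read(): buf=[_ 40 53 _], head=1, tail=3, size=2
read(): buf=[_ _ 53 _], head=2, tail=3, size=1
write(25): buf=[_ _ 53 25], head=2, tail=0, size=2
read(): buf=[_ _ _ 25], head=3, tail=0, size=1
write(83): buf=[83 _ _ 25], head=3, tail=1, size=2
write(2): buf=[83 2 _ 25], head=3, tail=2, size=3
write(4): buf=[83 2 4 25], head=3, tail=3, size=4
read(): buf=[83 2 4 _], head=0, tail=3, size=3
read(): buf=[_ 2 4 _], head=1, tail=3, size=2
read(): buf=[_ _ 4 _], head=2, tail=3, size=1
write(30): buf=[_ _ 4 30], head=2, tail=0, size=2

Answer: _ _ 4 30
2
0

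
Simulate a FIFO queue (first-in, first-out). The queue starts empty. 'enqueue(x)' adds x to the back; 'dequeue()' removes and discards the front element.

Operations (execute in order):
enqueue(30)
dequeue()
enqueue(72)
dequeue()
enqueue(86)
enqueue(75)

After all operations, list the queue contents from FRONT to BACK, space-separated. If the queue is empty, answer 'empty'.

enqueue(30): [30]
dequeue(): []
enqueue(72): [72]
dequeue(): []
enqueue(86): [86]
enqueue(75): [86, 75]

Answer: 86 75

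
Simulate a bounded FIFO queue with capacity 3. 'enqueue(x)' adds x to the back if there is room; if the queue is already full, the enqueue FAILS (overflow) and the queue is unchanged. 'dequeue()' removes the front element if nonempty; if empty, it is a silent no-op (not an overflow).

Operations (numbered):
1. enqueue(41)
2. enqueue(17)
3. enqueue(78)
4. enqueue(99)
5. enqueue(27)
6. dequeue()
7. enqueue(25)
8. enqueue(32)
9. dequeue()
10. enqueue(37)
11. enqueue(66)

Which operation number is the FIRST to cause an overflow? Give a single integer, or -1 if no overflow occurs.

Answer: 4

Derivation:
1. enqueue(41): size=1
2. enqueue(17): size=2
3. enqueue(78): size=3
4. enqueue(99): size=3=cap → OVERFLOW (fail)
5. enqueue(27): size=3=cap → OVERFLOW (fail)
6. dequeue(): size=2
7. enqueue(25): size=3
8. enqueue(32): size=3=cap → OVERFLOW (fail)
9. dequeue(): size=2
10. enqueue(37): size=3
11. enqueue(66): size=3=cap → OVERFLOW (fail)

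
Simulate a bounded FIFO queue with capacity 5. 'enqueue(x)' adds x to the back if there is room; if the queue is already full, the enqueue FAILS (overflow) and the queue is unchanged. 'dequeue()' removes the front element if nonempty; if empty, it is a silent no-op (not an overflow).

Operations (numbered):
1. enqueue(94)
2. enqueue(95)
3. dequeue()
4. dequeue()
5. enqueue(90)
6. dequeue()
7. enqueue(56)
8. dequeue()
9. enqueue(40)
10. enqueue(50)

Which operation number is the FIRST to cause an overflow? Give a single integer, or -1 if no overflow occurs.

1. enqueue(94): size=1
2. enqueue(95): size=2
3. dequeue(): size=1
4. dequeue(): size=0
5. enqueue(90): size=1
6. dequeue(): size=0
7. enqueue(56): size=1
8. dequeue(): size=0
9. enqueue(40): size=1
10. enqueue(50): size=2

Answer: -1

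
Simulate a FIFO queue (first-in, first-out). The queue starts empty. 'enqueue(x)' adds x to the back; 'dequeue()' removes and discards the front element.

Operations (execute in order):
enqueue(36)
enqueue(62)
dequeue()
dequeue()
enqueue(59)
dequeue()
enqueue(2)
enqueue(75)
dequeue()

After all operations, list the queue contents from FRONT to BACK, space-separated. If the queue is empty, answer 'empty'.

enqueue(36): [36]
enqueue(62): [36, 62]
dequeue(): [62]
dequeue(): []
enqueue(59): [59]
dequeue(): []
enqueue(2): [2]
enqueue(75): [2, 75]
dequeue(): [75]

Answer: 75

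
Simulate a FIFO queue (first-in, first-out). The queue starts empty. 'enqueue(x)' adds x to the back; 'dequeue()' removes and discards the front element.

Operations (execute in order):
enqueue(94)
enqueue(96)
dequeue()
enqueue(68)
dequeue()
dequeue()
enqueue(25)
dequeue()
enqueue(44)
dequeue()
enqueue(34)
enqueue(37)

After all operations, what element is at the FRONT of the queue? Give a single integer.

enqueue(94): queue = [94]
enqueue(96): queue = [94, 96]
dequeue(): queue = [96]
enqueue(68): queue = [96, 68]
dequeue(): queue = [68]
dequeue(): queue = []
enqueue(25): queue = [25]
dequeue(): queue = []
enqueue(44): queue = [44]
dequeue(): queue = []
enqueue(34): queue = [34]
enqueue(37): queue = [34, 37]

Answer: 34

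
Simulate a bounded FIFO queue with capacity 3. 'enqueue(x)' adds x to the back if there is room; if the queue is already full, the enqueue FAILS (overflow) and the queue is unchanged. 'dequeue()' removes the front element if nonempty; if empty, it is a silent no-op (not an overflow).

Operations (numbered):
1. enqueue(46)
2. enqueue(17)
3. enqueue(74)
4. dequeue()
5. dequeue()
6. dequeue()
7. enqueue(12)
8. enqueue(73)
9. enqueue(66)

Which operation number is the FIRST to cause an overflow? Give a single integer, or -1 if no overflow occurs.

1. enqueue(46): size=1
2. enqueue(17): size=2
3. enqueue(74): size=3
4. dequeue(): size=2
5. dequeue(): size=1
6. dequeue(): size=0
7. enqueue(12): size=1
8. enqueue(73): size=2
9. enqueue(66): size=3

Answer: -1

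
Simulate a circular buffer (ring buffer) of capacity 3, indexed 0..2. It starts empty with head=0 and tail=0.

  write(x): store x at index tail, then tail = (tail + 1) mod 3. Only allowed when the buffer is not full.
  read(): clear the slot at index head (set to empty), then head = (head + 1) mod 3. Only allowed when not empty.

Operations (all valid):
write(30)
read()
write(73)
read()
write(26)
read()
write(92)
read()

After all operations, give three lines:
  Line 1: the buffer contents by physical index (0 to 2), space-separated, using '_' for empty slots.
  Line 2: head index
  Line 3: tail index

write(30): buf=[30 _ _], head=0, tail=1, size=1
read(): buf=[_ _ _], head=1, tail=1, size=0
write(73): buf=[_ 73 _], head=1, tail=2, size=1
read(): buf=[_ _ _], head=2, tail=2, size=0
write(26): buf=[_ _ 26], head=2, tail=0, size=1
read(): buf=[_ _ _], head=0, tail=0, size=0
write(92): buf=[92 _ _], head=0, tail=1, size=1
read(): buf=[_ _ _], head=1, tail=1, size=0

Answer: _ _ _
1
1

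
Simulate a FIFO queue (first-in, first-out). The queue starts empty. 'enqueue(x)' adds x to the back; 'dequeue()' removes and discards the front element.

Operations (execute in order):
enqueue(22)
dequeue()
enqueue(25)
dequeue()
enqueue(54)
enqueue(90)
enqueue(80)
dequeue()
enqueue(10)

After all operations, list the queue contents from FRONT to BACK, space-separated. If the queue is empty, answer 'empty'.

enqueue(22): [22]
dequeue(): []
enqueue(25): [25]
dequeue(): []
enqueue(54): [54]
enqueue(90): [54, 90]
enqueue(80): [54, 90, 80]
dequeue(): [90, 80]
enqueue(10): [90, 80, 10]

Answer: 90 80 10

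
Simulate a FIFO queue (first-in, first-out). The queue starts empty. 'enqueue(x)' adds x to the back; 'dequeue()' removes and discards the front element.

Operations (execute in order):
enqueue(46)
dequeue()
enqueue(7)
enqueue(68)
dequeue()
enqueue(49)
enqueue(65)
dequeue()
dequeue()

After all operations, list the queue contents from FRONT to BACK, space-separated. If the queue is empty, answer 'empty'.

enqueue(46): [46]
dequeue(): []
enqueue(7): [7]
enqueue(68): [7, 68]
dequeue(): [68]
enqueue(49): [68, 49]
enqueue(65): [68, 49, 65]
dequeue(): [49, 65]
dequeue(): [65]

Answer: 65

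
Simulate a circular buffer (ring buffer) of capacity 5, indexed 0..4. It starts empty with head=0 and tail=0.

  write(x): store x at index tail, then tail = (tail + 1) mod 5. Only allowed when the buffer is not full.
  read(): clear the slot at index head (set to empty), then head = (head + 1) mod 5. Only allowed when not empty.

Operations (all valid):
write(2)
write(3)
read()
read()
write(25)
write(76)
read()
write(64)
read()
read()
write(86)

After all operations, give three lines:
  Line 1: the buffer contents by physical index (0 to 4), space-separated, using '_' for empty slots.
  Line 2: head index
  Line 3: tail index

Answer: 86 _ _ _ _
0
1

Derivation:
write(2): buf=[2 _ _ _ _], head=0, tail=1, size=1
write(3): buf=[2 3 _ _ _], head=0, tail=2, size=2
read(): buf=[_ 3 _ _ _], head=1, tail=2, size=1
read(): buf=[_ _ _ _ _], head=2, tail=2, size=0
write(25): buf=[_ _ 25 _ _], head=2, tail=3, size=1
write(76): buf=[_ _ 25 76 _], head=2, tail=4, size=2
read(): buf=[_ _ _ 76 _], head=3, tail=4, size=1
write(64): buf=[_ _ _ 76 64], head=3, tail=0, size=2
read(): buf=[_ _ _ _ 64], head=4, tail=0, size=1
read(): buf=[_ _ _ _ _], head=0, tail=0, size=0
write(86): buf=[86 _ _ _ _], head=0, tail=1, size=1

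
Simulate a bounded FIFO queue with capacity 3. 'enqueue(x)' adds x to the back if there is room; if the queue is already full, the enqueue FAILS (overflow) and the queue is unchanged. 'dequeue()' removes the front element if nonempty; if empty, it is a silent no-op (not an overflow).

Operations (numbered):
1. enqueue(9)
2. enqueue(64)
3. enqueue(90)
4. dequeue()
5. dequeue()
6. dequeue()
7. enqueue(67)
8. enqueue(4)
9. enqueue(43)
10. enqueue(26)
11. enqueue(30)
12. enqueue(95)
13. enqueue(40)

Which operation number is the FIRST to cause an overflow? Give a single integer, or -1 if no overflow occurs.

Answer: 10

Derivation:
1. enqueue(9): size=1
2. enqueue(64): size=2
3. enqueue(90): size=3
4. dequeue(): size=2
5. dequeue(): size=1
6. dequeue(): size=0
7. enqueue(67): size=1
8. enqueue(4): size=2
9. enqueue(43): size=3
10. enqueue(26): size=3=cap → OVERFLOW (fail)
11. enqueue(30): size=3=cap → OVERFLOW (fail)
12. enqueue(95): size=3=cap → OVERFLOW (fail)
13. enqueue(40): size=3=cap → OVERFLOW (fail)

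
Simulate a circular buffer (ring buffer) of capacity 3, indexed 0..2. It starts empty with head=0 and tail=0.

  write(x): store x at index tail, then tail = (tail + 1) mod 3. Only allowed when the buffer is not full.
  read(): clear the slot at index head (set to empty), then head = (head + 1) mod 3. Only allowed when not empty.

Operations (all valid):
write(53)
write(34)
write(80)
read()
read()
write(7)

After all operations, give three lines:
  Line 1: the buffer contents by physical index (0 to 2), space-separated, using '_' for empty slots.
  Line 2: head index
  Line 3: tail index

write(53): buf=[53 _ _], head=0, tail=1, size=1
write(34): buf=[53 34 _], head=0, tail=2, size=2
write(80): buf=[53 34 80], head=0, tail=0, size=3
read(): buf=[_ 34 80], head=1, tail=0, size=2
read(): buf=[_ _ 80], head=2, tail=0, size=1
write(7): buf=[7 _ 80], head=2, tail=1, size=2

Answer: 7 _ 80
2
1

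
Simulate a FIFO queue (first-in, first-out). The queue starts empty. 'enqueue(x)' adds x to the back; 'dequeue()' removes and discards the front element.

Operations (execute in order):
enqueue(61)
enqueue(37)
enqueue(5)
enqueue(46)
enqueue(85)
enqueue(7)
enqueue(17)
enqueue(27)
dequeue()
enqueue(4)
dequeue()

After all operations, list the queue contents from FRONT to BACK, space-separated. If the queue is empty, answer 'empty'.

Answer: 5 46 85 7 17 27 4

Derivation:
enqueue(61): [61]
enqueue(37): [61, 37]
enqueue(5): [61, 37, 5]
enqueue(46): [61, 37, 5, 46]
enqueue(85): [61, 37, 5, 46, 85]
enqueue(7): [61, 37, 5, 46, 85, 7]
enqueue(17): [61, 37, 5, 46, 85, 7, 17]
enqueue(27): [61, 37, 5, 46, 85, 7, 17, 27]
dequeue(): [37, 5, 46, 85, 7, 17, 27]
enqueue(4): [37, 5, 46, 85, 7, 17, 27, 4]
dequeue(): [5, 46, 85, 7, 17, 27, 4]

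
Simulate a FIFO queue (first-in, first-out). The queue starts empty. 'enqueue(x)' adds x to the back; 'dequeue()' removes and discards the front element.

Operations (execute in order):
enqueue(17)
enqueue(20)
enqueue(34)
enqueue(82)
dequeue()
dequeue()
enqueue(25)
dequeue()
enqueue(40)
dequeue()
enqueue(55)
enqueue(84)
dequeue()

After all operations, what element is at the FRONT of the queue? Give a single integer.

Answer: 40

Derivation:
enqueue(17): queue = [17]
enqueue(20): queue = [17, 20]
enqueue(34): queue = [17, 20, 34]
enqueue(82): queue = [17, 20, 34, 82]
dequeue(): queue = [20, 34, 82]
dequeue(): queue = [34, 82]
enqueue(25): queue = [34, 82, 25]
dequeue(): queue = [82, 25]
enqueue(40): queue = [82, 25, 40]
dequeue(): queue = [25, 40]
enqueue(55): queue = [25, 40, 55]
enqueue(84): queue = [25, 40, 55, 84]
dequeue(): queue = [40, 55, 84]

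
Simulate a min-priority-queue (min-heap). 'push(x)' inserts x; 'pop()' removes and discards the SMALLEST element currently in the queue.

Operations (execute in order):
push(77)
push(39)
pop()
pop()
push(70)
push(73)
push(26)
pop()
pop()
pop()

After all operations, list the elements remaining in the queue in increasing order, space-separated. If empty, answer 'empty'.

push(77): heap contents = [77]
push(39): heap contents = [39, 77]
pop() → 39: heap contents = [77]
pop() → 77: heap contents = []
push(70): heap contents = [70]
push(73): heap contents = [70, 73]
push(26): heap contents = [26, 70, 73]
pop() → 26: heap contents = [70, 73]
pop() → 70: heap contents = [73]
pop() → 73: heap contents = []

Answer: empty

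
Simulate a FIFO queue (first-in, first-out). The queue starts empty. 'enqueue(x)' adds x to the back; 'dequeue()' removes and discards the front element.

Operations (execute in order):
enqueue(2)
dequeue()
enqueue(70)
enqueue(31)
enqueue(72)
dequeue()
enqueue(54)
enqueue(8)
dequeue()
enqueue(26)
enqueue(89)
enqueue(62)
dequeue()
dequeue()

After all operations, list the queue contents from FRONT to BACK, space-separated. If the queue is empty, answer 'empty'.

Answer: 8 26 89 62

Derivation:
enqueue(2): [2]
dequeue(): []
enqueue(70): [70]
enqueue(31): [70, 31]
enqueue(72): [70, 31, 72]
dequeue(): [31, 72]
enqueue(54): [31, 72, 54]
enqueue(8): [31, 72, 54, 8]
dequeue(): [72, 54, 8]
enqueue(26): [72, 54, 8, 26]
enqueue(89): [72, 54, 8, 26, 89]
enqueue(62): [72, 54, 8, 26, 89, 62]
dequeue(): [54, 8, 26, 89, 62]
dequeue(): [8, 26, 89, 62]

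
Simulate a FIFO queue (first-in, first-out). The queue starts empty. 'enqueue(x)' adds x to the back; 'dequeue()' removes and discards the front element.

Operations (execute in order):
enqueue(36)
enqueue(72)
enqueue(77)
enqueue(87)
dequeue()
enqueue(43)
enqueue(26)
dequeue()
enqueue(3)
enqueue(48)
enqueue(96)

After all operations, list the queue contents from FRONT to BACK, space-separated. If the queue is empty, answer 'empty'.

enqueue(36): [36]
enqueue(72): [36, 72]
enqueue(77): [36, 72, 77]
enqueue(87): [36, 72, 77, 87]
dequeue(): [72, 77, 87]
enqueue(43): [72, 77, 87, 43]
enqueue(26): [72, 77, 87, 43, 26]
dequeue(): [77, 87, 43, 26]
enqueue(3): [77, 87, 43, 26, 3]
enqueue(48): [77, 87, 43, 26, 3, 48]
enqueue(96): [77, 87, 43, 26, 3, 48, 96]

Answer: 77 87 43 26 3 48 96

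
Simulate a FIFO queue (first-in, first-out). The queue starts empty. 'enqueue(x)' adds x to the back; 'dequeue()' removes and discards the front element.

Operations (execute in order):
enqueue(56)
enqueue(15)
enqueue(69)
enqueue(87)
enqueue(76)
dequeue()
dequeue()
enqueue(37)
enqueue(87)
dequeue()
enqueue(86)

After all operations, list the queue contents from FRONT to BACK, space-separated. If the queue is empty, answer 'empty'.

Answer: 87 76 37 87 86

Derivation:
enqueue(56): [56]
enqueue(15): [56, 15]
enqueue(69): [56, 15, 69]
enqueue(87): [56, 15, 69, 87]
enqueue(76): [56, 15, 69, 87, 76]
dequeue(): [15, 69, 87, 76]
dequeue(): [69, 87, 76]
enqueue(37): [69, 87, 76, 37]
enqueue(87): [69, 87, 76, 37, 87]
dequeue(): [87, 76, 37, 87]
enqueue(86): [87, 76, 37, 87, 86]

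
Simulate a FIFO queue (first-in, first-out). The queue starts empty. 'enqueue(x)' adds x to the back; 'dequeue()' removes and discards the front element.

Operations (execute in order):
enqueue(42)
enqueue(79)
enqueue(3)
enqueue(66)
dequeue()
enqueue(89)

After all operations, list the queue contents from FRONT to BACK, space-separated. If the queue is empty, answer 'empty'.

Answer: 79 3 66 89

Derivation:
enqueue(42): [42]
enqueue(79): [42, 79]
enqueue(3): [42, 79, 3]
enqueue(66): [42, 79, 3, 66]
dequeue(): [79, 3, 66]
enqueue(89): [79, 3, 66, 89]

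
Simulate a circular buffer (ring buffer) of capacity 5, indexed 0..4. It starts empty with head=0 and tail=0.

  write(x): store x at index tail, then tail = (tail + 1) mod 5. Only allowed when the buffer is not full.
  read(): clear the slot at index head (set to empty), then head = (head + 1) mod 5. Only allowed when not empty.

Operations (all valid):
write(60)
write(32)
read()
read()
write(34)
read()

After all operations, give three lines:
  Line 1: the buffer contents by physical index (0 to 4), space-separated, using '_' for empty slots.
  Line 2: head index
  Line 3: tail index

Answer: _ _ _ _ _
3
3

Derivation:
write(60): buf=[60 _ _ _ _], head=0, tail=1, size=1
write(32): buf=[60 32 _ _ _], head=0, tail=2, size=2
read(): buf=[_ 32 _ _ _], head=1, tail=2, size=1
read(): buf=[_ _ _ _ _], head=2, tail=2, size=0
write(34): buf=[_ _ 34 _ _], head=2, tail=3, size=1
read(): buf=[_ _ _ _ _], head=3, tail=3, size=0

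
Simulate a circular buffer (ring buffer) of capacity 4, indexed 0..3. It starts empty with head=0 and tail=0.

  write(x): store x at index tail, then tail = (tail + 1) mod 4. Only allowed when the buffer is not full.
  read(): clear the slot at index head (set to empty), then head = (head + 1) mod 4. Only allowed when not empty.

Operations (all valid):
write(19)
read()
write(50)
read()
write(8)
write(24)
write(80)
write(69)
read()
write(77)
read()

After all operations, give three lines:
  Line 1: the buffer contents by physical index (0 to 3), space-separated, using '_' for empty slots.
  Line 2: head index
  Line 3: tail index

write(19): buf=[19 _ _ _], head=0, tail=1, size=1
read(): buf=[_ _ _ _], head=1, tail=1, size=0
write(50): buf=[_ 50 _ _], head=1, tail=2, size=1
read(): buf=[_ _ _ _], head=2, tail=2, size=0
write(8): buf=[_ _ 8 _], head=2, tail=3, size=1
write(24): buf=[_ _ 8 24], head=2, tail=0, size=2
write(80): buf=[80 _ 8 24], head=2, tail=1, size=3
write(69): buf=[80 69 8 24], head=2, tail=2, size=4
read(): buf=[80 69 _ 24], head=3, tail=2, size=3
write(77): buf=[80 69 77 24], head=3, tail=3, size=4
read(): buf=[80 69 77 _], head=0, tail=3, size=3

Answer: 80 69 77 _
0
3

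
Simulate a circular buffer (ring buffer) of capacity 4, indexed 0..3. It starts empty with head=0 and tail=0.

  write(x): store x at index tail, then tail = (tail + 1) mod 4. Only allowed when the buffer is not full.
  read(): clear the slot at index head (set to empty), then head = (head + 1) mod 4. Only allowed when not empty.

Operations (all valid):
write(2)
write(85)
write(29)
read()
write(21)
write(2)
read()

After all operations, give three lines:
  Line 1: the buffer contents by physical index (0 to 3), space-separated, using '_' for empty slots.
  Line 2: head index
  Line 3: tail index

Answer: 2 _ 29 21
2
1

Derivation:
write(2): buf=[2 _ _ _], head=0, tail=1, size=1
write(85): buf=[2 85 _ _], head=0, tail=2, size=2
write(29): buf=[2 85 29 _], head=0, tail=3, size=3
read(): buf=[_ 85 29 _], head=1, tail=3, size=2
write(21): buf=[_ 85 29 21], head=1, tail=0, size=3
write(2): buf=[2 85 29 21], head=1, tail=1, size=4
read(): buf=[2 _ 29 21], head=2, tail=1, size=3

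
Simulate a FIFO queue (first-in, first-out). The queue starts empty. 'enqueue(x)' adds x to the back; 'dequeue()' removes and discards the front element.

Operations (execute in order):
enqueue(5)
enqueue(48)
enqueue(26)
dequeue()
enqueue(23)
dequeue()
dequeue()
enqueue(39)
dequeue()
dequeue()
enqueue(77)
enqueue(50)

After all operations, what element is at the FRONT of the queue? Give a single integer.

enqueue(5): queue = [5]
enqueue(48): queue = [5, 48]
enqueue(26): queue = [5, 48, 26]
dequeue(): queue = [48, 26]
enqueue(23): queue = [48, 26, 23]
dequeue(): queue = [26, 23]
dequeue(): queue = [23]
enqueue(39): queue = [23, 39]
dequeue(): queue = [39]
dequeue(): queue = []
enqueue(77): queue = [77]
enqueue(50): queue = [77, 50]

Answer: 77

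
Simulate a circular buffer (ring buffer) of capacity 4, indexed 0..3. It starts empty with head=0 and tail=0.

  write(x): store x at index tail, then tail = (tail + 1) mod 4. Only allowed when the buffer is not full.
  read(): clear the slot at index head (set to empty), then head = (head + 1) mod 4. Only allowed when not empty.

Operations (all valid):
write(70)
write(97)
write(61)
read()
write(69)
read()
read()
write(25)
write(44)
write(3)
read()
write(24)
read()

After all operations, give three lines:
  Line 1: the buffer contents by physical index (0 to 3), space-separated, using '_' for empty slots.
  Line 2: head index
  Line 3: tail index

Answer: _ 44 3 24
1
0

Derivation:
write(70): buf=[70 _ _ _], head=0, tail=1, size=1
write(97): buf=[70 97 _ _], head=0, tail=2, size=2
write(61): buf=[70 97 61 _], head=0, tail=3, size=3
read(): buf=[_ 97 61 _], head=1, tail=3, size=2
write(69): buf=[_ 97 61 69], head=1, tail=0, size=3
read(): buf=[_ _ 61 69], head=2, tail=0, size=2
read(): buf=[_ _ _ 69], head=3, tail=0, size=1
write(25): buf=[25 _ _ 69], head=3, tail=1, size=2
write(44): buf=[25 44 _ 69], head=3, tail=2, size=3
write(3): buf=[25 44 3 69], head=3, tail=3, size=4
read(): buf=[25 44 3 _], head=0, tail=3, size=3
write(24): buf=[25 44 3 24], head=0, tail=0, size=4
read(): buf=[_ 44 3 24], head=1, tail=0, size=3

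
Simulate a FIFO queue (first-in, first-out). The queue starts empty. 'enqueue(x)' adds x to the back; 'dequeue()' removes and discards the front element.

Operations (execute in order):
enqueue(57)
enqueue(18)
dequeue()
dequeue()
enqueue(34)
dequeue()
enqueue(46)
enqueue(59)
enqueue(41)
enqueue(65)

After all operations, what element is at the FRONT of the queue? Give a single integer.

enqueue(57): queue = [57]
enqueue(18): queue = [57, 18]
dequeue(): queue = [18]
dequeue(): queue = []
enqueue(34): queue = [34]
dequeue(): queue = []
enqueue(46): queue = [46]
enqueue(59): queue = [46, 59]
enqueue(41): queue = [46, 59, 41]
enqueue(65): queue = [46, 59, 41, 65]

Answer: 46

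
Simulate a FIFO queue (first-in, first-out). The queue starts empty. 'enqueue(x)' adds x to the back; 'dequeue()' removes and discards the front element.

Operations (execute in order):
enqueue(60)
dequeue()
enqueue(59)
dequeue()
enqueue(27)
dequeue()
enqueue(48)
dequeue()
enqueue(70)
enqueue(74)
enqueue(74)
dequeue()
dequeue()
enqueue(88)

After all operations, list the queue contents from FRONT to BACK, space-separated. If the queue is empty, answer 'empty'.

Answer: 74 88

Derivation:
enqueue(60): [60]
dequeue(): []
enqueue(59): [59]
dequeue(): []
enqueue(27): [27]
dequeue(): []
enqueue(48): [48]
dequeue(): []
enqueue(70): [70]
enqueue(74): [70, 74]
enqueue(74): [70, 74, 74]
dequeue(): [74, 74]
dequeue(): [74]
enqueue(88): [74, 88]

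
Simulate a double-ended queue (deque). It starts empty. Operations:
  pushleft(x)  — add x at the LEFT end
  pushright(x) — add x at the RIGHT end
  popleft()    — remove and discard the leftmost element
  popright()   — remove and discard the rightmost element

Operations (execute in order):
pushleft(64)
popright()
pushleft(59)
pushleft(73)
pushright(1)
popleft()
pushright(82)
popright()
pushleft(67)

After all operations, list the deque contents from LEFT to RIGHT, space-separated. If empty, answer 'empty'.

pushleft(64): [64]
popright(): []
pushleft(59): [59]
pushleft(73): [73, 59]
pushright(1): [73, 59, 1]
popleft(): [59, 1]
pushright(82): [59, 1, 82]
popright(): [59, 1]
pushleft(67): [67, 59, 1]

Answer: 67 59 1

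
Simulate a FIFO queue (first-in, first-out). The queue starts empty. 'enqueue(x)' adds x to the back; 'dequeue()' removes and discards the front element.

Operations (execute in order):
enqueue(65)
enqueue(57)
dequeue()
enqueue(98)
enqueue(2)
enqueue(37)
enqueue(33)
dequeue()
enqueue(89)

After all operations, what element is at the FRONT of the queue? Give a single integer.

Answer: 98

Derivation:
enqueue(65): queue = [65]
enqueue(57): queue = [65, 57]
dequeue(): queue = [57]
enqueue(98): queue = [57, 98]
enqueue(2): queue = [57, 98, 2]
enqueue(37): queue = [57, 98, 2, 37]
enqueue(33): queue = [57, 98, 2, 37, 33]
dequeue(): queue = [98, 2, 37, 33]
enqueue(89): queue = [98, 2, 37, 33, 89]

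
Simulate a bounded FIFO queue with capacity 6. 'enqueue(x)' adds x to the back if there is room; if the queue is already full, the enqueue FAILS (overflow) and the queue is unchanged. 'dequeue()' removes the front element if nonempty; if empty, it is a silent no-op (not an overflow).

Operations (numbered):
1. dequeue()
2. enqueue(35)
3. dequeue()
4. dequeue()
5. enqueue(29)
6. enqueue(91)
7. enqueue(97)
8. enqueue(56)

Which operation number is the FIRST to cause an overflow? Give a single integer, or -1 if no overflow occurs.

1. dequeue(): empty, no-op, size=0
2. enqueue(35): size=1
3. dequeue(): size=0
4. dequeue(): empty, no-op, size=0
5. enqueue(29): size=1
6. enqueue(91): size=2
7. enqueue(97): size=3
8. enqueue(56): size=4

Answer: -1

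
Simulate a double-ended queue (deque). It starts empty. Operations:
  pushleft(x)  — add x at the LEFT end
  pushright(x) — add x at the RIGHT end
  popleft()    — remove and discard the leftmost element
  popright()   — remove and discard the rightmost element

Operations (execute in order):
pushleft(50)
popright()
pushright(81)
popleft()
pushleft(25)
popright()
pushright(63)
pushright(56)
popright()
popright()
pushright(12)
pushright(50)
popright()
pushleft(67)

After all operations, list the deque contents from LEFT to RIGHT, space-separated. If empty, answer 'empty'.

Answer: 67 12

Derivation:
pushleft(50): [50]
popright(): []
pushright(81): [81]
popleft(): []
pushleft(25): [25]
popright(): []
pushright(63): [63]
pushright(56): [63, 56]
popright(): [63]
popright(): []
pushright(12): [12]
pushright(50): [12, 50]
popright(): [12]
pushleft(67): [67, 12]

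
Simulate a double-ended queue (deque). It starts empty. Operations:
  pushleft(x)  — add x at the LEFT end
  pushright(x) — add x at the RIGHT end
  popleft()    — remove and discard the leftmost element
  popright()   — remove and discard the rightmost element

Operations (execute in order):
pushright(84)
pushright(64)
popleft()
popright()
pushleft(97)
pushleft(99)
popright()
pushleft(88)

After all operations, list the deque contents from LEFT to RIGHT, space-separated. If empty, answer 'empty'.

Answer: 88 99

Derivation:
pushright(84): [84]
pushright(64): [84, 64]
popleft(): [64]
popright(): []
pushleft(97): [97]
pushleft(99): [99, 97]
popright(): [99]
pushleft(88): [88, 99]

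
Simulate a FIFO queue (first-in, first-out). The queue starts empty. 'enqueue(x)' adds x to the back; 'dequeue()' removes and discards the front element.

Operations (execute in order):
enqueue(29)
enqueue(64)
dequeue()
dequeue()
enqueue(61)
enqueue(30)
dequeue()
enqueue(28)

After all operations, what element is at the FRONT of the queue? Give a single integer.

enqueue(29): queue = [29]
enqueue(64): queue = [29, 64]
dequeue(): queue = [64]
dequeue(): queue = []
enqueue(61): queue = [61]
enqueue(30): queue = [61, 30]
dequeue(): queue = [30]
enqueue(28): queue = [30, 28]

Answer: 30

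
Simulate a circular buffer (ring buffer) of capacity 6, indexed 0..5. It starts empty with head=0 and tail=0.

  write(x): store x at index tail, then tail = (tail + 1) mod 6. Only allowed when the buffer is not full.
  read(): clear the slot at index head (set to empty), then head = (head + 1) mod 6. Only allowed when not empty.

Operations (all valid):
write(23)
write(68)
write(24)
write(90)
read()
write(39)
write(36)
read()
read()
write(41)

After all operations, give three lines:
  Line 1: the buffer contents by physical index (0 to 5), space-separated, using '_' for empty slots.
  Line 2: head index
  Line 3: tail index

write(23): buf=[23 _ _ _ _ _], head=0, tail=1, size=1
write(68): buf=[23 68 _ _ _ _], head=0, tail=2, size=2
write(24): buf=[23 68 24 _ _ _], head=0, tail=3, size=3
write(90): buf=[23 68 24 90 _ _], head=0, tail=4, size=4
read(): buf=[_ 68 24 90 _ _], head=1, tail=4, size=3
write(39): buf=[_ 68 24 90 39 _], head=1, tail=5, size=4
write(36): buf=[_ 68 24 90 39 36], head=1, tail=0, size=5
read(): buf=[_ _ 24 90 39 36], head=2, tail=0, size=4
read(): buf=[_ _ _ 90 39 36], head=3, tail=0, size=3
write(41): buf=[41 _ _ 90 39 36], head=3, tail=1, size=4

Answer: 41 _ _ 90 39 36
3
1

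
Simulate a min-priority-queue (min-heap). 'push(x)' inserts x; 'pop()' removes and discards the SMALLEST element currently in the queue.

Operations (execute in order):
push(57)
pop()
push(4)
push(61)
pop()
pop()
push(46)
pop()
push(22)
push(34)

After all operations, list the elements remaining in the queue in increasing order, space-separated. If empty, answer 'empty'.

push(57): heap contents = [57]
pop() → 57: heap contents = []
push(4): heap contents = [4]
push(61): heap contents = [4, 61]
pop() → 4: heap contents = [61]
pop() → 61: heap contents = []
push(46): heap contents = [46]
pop() → 46: heap contents = []
push(22): heap contents = [22]
push(34): heap contents = [22, 34]

Answer: 22 34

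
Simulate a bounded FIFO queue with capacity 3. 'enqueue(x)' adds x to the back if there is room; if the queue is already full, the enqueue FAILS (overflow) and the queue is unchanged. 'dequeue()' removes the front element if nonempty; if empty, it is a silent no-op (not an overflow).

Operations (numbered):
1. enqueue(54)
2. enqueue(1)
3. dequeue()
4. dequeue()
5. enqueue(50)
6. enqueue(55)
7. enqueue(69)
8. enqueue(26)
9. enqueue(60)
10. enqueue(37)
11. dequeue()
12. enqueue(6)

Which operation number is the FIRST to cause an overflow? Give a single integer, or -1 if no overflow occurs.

1. enqueue(54): size=1
2. enqueue(1): size=2
3. dequeue(): size=1
4. dequeue(): size=0
5. enqueue(50): size=1
6. enqueue(55): size=2
7. enqueue(69): size=3
8. enqueue(26): size=3=cap → OVERFLOW (fail)
9. enqueue(60): size=3=cap → OVERFLOW (fail)
10. enqueue(37): size=3=cap → OVERFLOW (fail)
11. dequeue(): size=2
12. enqueue(6): size=3

Answer: 8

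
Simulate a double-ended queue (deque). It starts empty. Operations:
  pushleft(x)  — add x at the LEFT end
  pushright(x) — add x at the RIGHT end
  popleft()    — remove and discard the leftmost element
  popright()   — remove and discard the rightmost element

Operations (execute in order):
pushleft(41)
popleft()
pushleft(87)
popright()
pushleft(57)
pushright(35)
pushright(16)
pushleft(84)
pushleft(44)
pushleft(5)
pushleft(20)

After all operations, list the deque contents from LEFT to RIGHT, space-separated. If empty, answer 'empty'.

Answer: 20 5 44 84 57 35 16

Derivation:
pushleft(41): [41]
popleft(): []
pushleft(87): [87]
popright(): []
pushleft(57): [57]
pushright(35): [57, 35]
pushright(16): [57, 35, 16]
pushleft(84): [84, 57, 35, 16]
pushleft(44): [44, 84, 57, 35, 16]
pushleft(5): [5, 44, 84, 57, 35, 16]
pushleft(20): [20, 5, 44, 84, 57, 35, 16]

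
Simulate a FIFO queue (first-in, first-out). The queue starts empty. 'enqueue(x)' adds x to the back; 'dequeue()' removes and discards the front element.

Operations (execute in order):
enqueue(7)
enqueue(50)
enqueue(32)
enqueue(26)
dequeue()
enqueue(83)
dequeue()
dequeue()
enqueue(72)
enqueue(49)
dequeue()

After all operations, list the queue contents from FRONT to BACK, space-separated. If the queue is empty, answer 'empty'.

enqueue(7): [7]
enqueue(50): [7, 50]
enqueue(32): [7, 50, 32]
enqueue(26): [7, 50, 32, 26]
dequeue(): [50, 32, 26]
enqueue(83): [50, 32, 26, 83]
dequeue(): [32, 26, 83]
dequeue(): [26, 83]
enqueue(72): [26, 83, 72]
enqueue(49): [26, 83, 72, 49]
dequeue(): [83, 72, 49]

Answer: 83 72 49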